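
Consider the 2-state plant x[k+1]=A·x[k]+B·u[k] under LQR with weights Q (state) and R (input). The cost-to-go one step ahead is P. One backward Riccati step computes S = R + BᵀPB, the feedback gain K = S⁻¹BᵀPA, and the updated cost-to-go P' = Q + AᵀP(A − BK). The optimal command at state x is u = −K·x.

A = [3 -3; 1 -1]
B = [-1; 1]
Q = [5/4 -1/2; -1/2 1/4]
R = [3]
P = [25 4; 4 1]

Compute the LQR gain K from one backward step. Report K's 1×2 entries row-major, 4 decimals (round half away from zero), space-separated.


BᵀP = [-21.0000 -3.0000]
S = R + BᵀPB = [3] + [18.0000] = [21.0000]
BᵀPA = [-66.0000 66.0000]
K = S⁻¹·BᵀPA = [-3.1429 3.1429]
A−BK = [-0.1429 0.1429; 4.1429 -4.1429]
AᵀP(A−BK) = [42.5714 -42.5714; -42.5714 42.5714]
P' = Q + AᵀP(A−BK) = [43.8214 -43.0714; -43.0714 42.8214]
tr(P') = 86.6429

-3.1429 3.1429


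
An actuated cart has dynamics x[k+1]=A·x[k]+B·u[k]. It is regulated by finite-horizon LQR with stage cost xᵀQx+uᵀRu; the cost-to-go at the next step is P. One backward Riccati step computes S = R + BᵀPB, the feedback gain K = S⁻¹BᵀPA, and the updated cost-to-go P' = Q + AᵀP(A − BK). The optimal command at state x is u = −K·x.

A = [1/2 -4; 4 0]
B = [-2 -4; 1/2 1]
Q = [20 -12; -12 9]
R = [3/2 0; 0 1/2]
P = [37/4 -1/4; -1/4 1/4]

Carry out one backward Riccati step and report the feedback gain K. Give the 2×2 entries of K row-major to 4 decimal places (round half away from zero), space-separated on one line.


BᵀP = [-18.6250 0.6250; -37.2500 1.2500]
S = R + BᵀPB = [3/2 0; 0 1/2] + [37.5625 75.1250; 75.1250 150.2500] = [39.0625 75.1250; 75.1250 150.7500]
BᵀPA = [-6.8125 74.5000; -13.6250 149.0000]
K = S⁻¹·BᵀPA = [-0.0139 0.1521; -0.0835 0.9126]
A−BK = [0.1384 -0.0454; 4.0904 -0.9886]
AᵀP(A−BK) = [4.0807 -1.0297; -1.0297 0.6921]
P' = Q + AᵀP(A−BK) = [24.0807 -13.0297; -13.0297 9.6921]
tr(P') = 33.7728

-0.0139 0.1521 -0.0835 0.9126


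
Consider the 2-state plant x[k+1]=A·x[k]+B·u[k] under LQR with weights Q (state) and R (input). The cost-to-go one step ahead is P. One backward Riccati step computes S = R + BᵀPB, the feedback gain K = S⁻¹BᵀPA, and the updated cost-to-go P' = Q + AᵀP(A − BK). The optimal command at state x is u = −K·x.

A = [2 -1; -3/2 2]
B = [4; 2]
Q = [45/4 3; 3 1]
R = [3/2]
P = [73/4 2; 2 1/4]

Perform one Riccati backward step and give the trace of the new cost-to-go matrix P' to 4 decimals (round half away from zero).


12.9291

BᵀP = [77.0000 8.5000]
S = R + BᵀPB = [3/2] + [325.0000] = [326.5000]
BᵀPA = [141.2500 -60.0000]
K = S⁻¹·BᵀPA = [0.4326 -0.1838]
A−BK = [0.2695 -0.2649; -2.3652 2.3675]
AᵀP(A−BK) = [0.4551 -0.2929; -0.2929 0.2240]
P' = Q + AᵀP(A−BK) = [11.7051 2.7071; 2.7071 1.2240]
tr(P') = 12.9291


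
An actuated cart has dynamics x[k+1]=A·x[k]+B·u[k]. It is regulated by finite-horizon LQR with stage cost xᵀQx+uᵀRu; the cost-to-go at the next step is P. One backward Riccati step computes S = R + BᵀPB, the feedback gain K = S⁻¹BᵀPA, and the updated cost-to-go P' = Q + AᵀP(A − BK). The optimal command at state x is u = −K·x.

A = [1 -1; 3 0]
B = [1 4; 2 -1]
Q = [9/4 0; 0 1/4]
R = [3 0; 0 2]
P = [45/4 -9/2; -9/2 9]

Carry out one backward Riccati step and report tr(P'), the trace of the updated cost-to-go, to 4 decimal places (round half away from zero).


8.3323

BᵀP = [2.2500 13.5000; 49.5000 -27.0000]
S = R + BᵀPB = [3 0; 0 2] + [29.2500 -4.5000; -4.5000 225.0000] = [32.2500 -4.5000; -4.5000 227.0000]
BᵀPA = [42.7500 -2.2500; -31.5000 -49.5000]
K = S⁻¹·BᵀPA = [1.3098 -0.1005; -0.1128 -0.2201]
A−BK = [0.1414 -0.0193; 0.2675 -0.0191]
AᵀP(A−BK) = [5.7010 -0.3865; -0.3865 0.1313]
P' = Q + AᵀP(A−BK) = [7.9510 -0.3865; -0.3865 0.3813]
tr(P') = 8.3323


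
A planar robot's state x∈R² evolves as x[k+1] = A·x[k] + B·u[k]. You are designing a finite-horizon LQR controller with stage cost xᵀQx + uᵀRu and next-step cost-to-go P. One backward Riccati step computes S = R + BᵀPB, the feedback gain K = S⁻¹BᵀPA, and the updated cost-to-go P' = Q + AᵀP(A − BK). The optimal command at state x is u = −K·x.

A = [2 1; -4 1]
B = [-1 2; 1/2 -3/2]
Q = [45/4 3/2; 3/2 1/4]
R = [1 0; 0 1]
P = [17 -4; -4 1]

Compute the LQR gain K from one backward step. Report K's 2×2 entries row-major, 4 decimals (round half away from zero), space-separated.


BᵀP = [-19.0000 4.5000; 40.0000 -9.5000]
S = R + BᵀPB = [1 0; 0 1] + [21.2500 -44.7500; -44.7500 94.2500] = [22.2500 -44.7500; -44.7500 95.2500]
BᵀPA = [-56.0000 -14.5000; 118.0000 30.5000]
K = S⁻¹·BᵀPA = [-0.4582 -0.1392; 1.0236 0.2548]
A−BK = [-0.5054 0.3512; -2.2355 1.4518]
AᵀP(A−BK) = [1.5589 0.1370; 0.1370 0.2099]
P' = Q + AᵀP(A−BK) = [12.8089 1.6370; 1.6370 0.4599]
tr(P') = 13.2687

-0.4582 -0.1392 1.0236 0.2548


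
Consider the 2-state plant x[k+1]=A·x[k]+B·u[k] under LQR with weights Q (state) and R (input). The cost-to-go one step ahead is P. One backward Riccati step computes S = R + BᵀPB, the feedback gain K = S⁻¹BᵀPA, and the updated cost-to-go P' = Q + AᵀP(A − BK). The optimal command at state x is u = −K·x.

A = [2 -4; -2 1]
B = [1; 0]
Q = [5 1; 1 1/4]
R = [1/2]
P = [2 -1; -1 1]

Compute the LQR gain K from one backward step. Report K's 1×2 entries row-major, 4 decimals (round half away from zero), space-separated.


BᵀP = [2.0000 -1.0000]
S = R + BᵀPB = [1/2] + [2.0000] = [2.5000]
BᵀPA = [6.0000 -9.0000]
K = S⁻¹·BᵀPA = [2.4000 -3.6000]
A−BK = [-0.4000 -0.4000; -2.0000 1.0000]
AᵀP(A−BK) = [5.6000 -6.4000; -6.4000 8.6000]
P' = Q + AᵀP(A−BK) = [10.6000 -5.4000; -5.4000 8.8500]
tr(P') = 19.4500

2.4000 -3.6000


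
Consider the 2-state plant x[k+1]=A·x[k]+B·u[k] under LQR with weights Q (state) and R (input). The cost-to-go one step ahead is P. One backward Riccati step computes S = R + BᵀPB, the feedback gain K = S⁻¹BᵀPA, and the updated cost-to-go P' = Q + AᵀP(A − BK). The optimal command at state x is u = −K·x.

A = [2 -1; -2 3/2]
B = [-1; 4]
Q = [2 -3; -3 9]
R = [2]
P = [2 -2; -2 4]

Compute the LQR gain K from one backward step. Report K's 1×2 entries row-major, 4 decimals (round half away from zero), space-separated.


BᵀP = [-10.0000 18.0000]
S = R + BᵀPB = [2] + [82.0000] = [84.0000]
BᵀPA = [-56.0000 37.0000]
K = S⁻¹·BᵀPA = [-0.6667 0.4405]
A−BK = [1.3333 -0.5595; 0.6667 -0.2619]
AᵀP(A−BK) = [2.6667 -1.3333; -1.3333 0.7024]
P' = Q + AᵀP(A−BK) = [4.6667 -4.3333; -4.3333 9.7024]
tr(P') = 14.3690

-0.6667 0.4405


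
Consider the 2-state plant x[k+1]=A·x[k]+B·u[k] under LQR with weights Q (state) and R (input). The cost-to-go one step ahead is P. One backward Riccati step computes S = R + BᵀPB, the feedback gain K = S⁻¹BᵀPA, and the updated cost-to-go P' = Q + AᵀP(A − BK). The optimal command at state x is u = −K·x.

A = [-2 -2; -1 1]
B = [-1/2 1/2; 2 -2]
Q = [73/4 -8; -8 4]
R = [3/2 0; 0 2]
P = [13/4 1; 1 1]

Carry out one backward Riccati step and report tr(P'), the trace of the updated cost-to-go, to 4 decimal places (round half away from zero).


48.7172

BᵀP = [0.3750 1.5000; -0.3750 -1.5000]
S = R + BᵀPB = [3/2 0; 0 2] + [2.8125 -2.8125; -2.8125 2.8125] = [4.3125 -2.8125; -2.8125 4.8125]
BᵀPA = [-2.2500 0.7500; 2.2500 -0.7500]
K = S⁻¹·BᵀPA = [-0.3504 0.1168; 0.2628 -0.0876]
A−BK = [-2.3066 -1.8978; 0.2263 0.5912]
AᵀP(A−BK) = [16.6204 12.4599; 12.4599 9.8467]
P' = Q + AᵀP(A−BK) = [34.8704 4.4599; 4.4599 13.8467]
tr(P') = 48.7172


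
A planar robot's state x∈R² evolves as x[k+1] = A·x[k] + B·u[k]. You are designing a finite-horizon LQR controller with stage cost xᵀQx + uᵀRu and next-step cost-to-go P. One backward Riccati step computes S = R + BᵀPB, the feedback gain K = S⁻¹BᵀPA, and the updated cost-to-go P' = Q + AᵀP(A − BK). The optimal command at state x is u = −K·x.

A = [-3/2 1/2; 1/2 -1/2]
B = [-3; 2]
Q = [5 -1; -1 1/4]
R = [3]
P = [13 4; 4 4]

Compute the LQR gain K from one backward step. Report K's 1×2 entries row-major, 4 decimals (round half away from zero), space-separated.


0.5057 -0.1534

BᵀP = [-31.0000 -4.0000]
S = R + BᵀPB = [3] + [85.0000] = [88.0000]
BᵀPA = [44.5000 -13.5000]
K = S⁻¹·BᵀPA = [0.5057 -0.1534]
A−BK = [0.0170 0.0398; -0.5114 -0.1932]
AᵀP(A−BK) = [1.7472 0.0767; 0.0767 0.1790]
P' = Q + AᵀP(A−BK) = [6.7472 -0.9233; -0.9233 0.4290]
tr(P') = 7.1761


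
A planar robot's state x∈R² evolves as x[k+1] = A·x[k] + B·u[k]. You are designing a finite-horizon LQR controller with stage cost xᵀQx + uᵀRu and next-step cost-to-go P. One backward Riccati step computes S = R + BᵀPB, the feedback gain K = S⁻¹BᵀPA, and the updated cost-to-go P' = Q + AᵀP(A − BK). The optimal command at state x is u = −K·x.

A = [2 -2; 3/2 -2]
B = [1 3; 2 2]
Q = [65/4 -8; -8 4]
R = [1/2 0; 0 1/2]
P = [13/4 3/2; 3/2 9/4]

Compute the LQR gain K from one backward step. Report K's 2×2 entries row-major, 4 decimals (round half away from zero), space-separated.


BᵀP = [6.2500 6.0000; 12.7500 9.0000]
S = R + BᵀPB = [1/2 0; 0 1/2] + [18.2500 30.7500; 30.7500 56.2500] = [18.7500 30.7500; 30.7500 56.7500]
BᵀPA = [21.5000 -24.5000; 39.0000 -43.5000]
K = S⁻¹·BᵀPA = [0.1762 -0.4451; 0.5918 -0.5253]
A−BK = [0.0485 0.0211; -0.0359 -0.0591]
AᵀP(A−BK) = [0.1959 -0.1920; -0.1920 0.2426]
P' = Q + AᵀP(A−BK) = [16.4459 -8.1920; -8.1920 4.2426]
tr(P') = 20.6886

0.1762 -0.4451 0.5918 -0.5253


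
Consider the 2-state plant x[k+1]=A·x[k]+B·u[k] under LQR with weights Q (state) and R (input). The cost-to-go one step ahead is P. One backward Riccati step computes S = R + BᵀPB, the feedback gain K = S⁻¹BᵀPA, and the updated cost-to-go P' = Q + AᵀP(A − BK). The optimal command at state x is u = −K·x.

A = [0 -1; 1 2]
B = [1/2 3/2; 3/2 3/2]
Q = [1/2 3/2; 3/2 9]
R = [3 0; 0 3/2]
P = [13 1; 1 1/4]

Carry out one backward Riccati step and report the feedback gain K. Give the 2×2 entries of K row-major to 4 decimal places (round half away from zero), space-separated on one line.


BᵀP = [8.0000 0.8750; 21.0000 1.8750]
S = R + BᵀPB = [3 0; 0 3/2] + [5.3125 13.3125; 13.3125 34.3125] = [8.3125 13.3125; 13.3125 35.8125]
BᵀPA = [0.8750 -6.2500; 1.8750 -17.2500]
K = S⁻¹·BᵀPA = [0.0529 0.0482; 0.0327 -0.4996]
A−BK = [-0.0755 -0.2747; 0.8716 2.6770]
AᵀP(A−BK) = [0.1424 0.3946; 0.3946 1.6833]
P' = Q + AᵀP(A−BK) = [0.6424 1.8946; 1.8946 10.6833]
tr(P') = 11.3257

0.0529 0.0482 0.0327 -0.4996


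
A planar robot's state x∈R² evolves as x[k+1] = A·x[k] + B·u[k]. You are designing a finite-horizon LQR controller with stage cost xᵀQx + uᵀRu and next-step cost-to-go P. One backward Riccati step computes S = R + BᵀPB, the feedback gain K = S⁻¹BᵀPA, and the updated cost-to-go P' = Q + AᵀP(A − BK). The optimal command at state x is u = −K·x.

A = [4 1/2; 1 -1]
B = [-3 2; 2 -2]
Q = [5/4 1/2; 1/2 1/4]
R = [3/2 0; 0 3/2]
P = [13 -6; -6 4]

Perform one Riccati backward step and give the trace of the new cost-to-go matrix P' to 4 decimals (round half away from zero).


BᵀP = [-51.0000 26.0000; 38.0000 -20.0000]
S = R + BᵀPB = [3/2 0; 0 3/2] + [205.0000 -154.0000; -154.0000 116.0000] = [206.5000 -154.0000; -154.0000 117.5000]
BᵀPA = [-178.0000 -51.5000; 132.0000 39.0000]
K = S⁻¹·BᵀPA = [-1.0717 -0.0826; -0.2812 0.2236]
A−BK = [1.3473 -0.1951; 2.5810 -0.3875]
AᵀP(A−BK) = [10.3569 -1.2255; -1.2255 0.2735]
P' = Q + AᵀP(A−BK) = [11.6069 -0.7255; -0.7255 0.5235]
tr(P') = 12.1304

12.1304


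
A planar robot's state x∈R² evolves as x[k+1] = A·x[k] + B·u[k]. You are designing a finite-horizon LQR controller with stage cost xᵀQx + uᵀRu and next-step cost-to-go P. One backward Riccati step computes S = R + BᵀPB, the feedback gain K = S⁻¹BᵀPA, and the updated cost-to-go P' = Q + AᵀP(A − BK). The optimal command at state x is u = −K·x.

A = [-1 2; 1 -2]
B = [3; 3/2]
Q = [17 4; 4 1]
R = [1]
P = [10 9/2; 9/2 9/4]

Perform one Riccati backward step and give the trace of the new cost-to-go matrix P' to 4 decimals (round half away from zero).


19.7872

BᵀP = [36.7500 16.8750]
S = R + BᵀPB = [1] + [135.5625] = [136.5625]
BᵀPA = [-19.8750 39.7500]
K = S⁻¹·BᵀPA = [-0.1455 0.2911]
A−BK = [-0.5634 1.1268; 1.2183 -2.4366]
AᵀP(A−BK) = [0.3574 -0.7149; -0.7149 1.4297]
P' = Q + AᵀP(A−BK) = [17.3574 3.2851; 3.2851 2.4297]
tr(P') = 19.7872


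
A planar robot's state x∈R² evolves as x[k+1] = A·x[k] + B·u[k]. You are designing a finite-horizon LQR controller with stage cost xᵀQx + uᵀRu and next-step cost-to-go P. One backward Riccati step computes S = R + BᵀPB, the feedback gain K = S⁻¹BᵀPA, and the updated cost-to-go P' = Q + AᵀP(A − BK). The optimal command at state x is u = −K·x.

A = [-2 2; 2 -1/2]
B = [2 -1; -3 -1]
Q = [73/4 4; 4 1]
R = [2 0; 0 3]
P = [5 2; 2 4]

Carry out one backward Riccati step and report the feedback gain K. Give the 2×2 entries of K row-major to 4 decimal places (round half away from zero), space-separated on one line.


BᵀP = [4.0000 -8.0000; -7.0000 -6.0000]
S = R + BᵀPB = [2 0; 0 3] + [32.0000 4.0000; 4.0000 13.0000] = [34.0000 4.0000; 4.0000 16.0000]
BᵀPA = [-24.0000 12.0000; 2.0000 -11.0000]
K = S⁻¹·BᵀPA = [-0.7424 0.4470; 0.3106 -0.7992]
A−BK = [-0.2045 0.3068; 0.0833 0.0417]
AᵀP(A−BK) = [1.5606 -1.6742; -1.6742 2.8447]
P' = Q + AᵀP(A−BK) = [19.8106 2.3258; 2.3258 3.8447]
tr(P') = 23.6553

-0.7424 0.4470 0.3106 -0.7992


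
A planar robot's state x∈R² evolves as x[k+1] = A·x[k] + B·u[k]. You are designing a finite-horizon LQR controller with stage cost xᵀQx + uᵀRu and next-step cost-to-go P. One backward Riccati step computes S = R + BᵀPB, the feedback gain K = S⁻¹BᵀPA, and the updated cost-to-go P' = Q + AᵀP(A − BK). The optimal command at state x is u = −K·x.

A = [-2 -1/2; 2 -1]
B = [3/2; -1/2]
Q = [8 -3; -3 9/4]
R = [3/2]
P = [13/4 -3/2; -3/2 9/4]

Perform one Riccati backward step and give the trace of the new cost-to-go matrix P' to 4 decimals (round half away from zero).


17.9143

BᵀP = [5.6250 -3.3750]
S = R + BᵀPB = [3/2] + [10.1250] = [11.6250]
BᵀPA = [-18.0000 0.5625]
K = S⁻¹·BᵀPA = [-1.5484 0.0484]
A−BK = [0.3226 -0.5726; 1.2258 -0.9758]
AᵀP(A−BK) = [6.1290 -1.8790; -1.8790 1.5353]
P' = Q + AᵀP(A−BK) = [14.1290 -4.8790; -4.8790 3.7853]
tr(P') = 17.9143


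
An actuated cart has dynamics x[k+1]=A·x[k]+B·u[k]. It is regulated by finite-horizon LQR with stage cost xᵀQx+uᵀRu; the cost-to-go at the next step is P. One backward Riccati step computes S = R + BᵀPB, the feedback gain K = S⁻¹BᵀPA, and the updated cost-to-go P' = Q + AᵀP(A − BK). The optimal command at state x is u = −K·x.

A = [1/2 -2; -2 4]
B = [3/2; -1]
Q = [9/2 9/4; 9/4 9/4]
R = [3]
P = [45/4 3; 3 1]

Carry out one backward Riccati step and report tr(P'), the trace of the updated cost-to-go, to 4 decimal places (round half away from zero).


BᵀP = [13.8750 3.5000]
S = R + BᵀPB = [3] + [17.3125] = [20.3125]
BᵀPA = [-0.0625 -13.7500]
K = S⁻¹·BᵀPA = [-0.0031 -0.6769]
A−BK = [0.5046 -0.9846; -2.0031 3.3231]
AᵀP(A−BK) = [0.8123 -1.2923; -1.2923 3.6923]
P' = Q + AᵀP(A−BK) = [5.3123 0.9577; 0.9577 5.9423]
tr(P') = 11.2546

11.2546


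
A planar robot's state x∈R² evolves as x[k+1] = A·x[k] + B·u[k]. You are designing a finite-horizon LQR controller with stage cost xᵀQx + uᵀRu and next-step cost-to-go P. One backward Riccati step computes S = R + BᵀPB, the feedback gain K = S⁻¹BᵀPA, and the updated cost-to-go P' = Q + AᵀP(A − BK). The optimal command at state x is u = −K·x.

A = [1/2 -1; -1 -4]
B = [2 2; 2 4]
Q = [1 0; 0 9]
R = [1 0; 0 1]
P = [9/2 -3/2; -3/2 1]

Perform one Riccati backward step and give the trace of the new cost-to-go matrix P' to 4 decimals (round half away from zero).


BᵀP = [6.0000 -1.0000; 3.0000 1.0000]
S = R + BᵀPB = [1 0; 0 1] + [10.0000 8.0000; 8.0000 10.0000] = [11.0000 8.0000; 8.0000 11.0000]
BᵀPA = [4.0000 -2.0000; 0.5000 -7.0000]
K = S⁻¹·BᵀPA = [0.7018 0.5965; -0.4649 -1.0702]
A−BK = [0.0263 -0.0526; -0.5439 -0.9123]
AᵀP(A−BK) = [1.0504 1.3991; 1.3991 2.2018]
P' = Q + AᵀP(A−BK) = [2.0504 1.3991; 1.3991 11.2018]
tr(P') = 13.2522

13.2522


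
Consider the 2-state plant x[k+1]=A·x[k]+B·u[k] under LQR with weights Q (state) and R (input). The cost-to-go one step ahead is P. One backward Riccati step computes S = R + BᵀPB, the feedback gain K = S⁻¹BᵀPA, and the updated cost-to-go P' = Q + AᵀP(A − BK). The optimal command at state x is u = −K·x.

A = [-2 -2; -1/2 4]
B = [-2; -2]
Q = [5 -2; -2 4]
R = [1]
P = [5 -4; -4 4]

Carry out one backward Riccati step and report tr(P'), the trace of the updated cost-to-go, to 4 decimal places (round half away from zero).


163.6000

BᵀP = [-2.0000 0.0000]
S = R + BᵀPB = [1] + [4.0000] = [5.0000]
BᵀPA = [4.0000 4.0000]
K = S⁻¹·BᵀPA = [0.8000 0.8000]
A−BK = [-0.4000 -0.4000; 1.1000 5.6000]
AᵀP(A−BK) = [9.8000 36.8000; 36.8000 144.8000]
P' = Q + AᵀP(A−BK) = [14.8000 34.8000; 34.8000 148.8000]
tr(P') = 163.6000


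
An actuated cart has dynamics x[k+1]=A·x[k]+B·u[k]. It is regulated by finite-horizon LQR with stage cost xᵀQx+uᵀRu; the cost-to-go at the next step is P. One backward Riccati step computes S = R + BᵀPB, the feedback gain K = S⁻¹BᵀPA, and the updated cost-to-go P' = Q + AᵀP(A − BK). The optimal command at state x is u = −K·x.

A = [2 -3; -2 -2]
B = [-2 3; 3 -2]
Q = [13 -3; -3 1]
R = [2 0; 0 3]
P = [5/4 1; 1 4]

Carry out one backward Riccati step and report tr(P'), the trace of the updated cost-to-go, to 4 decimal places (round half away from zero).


BᵀP = [0.5000 10.0000; 1.7500 -5.0000]
S = R + BᵀPB = [2 0; 0 3] + [29.0000 -18.5000; -18.5000 15.2500] = [31.0000 -18.5000; -18.5000 18.2500]
BᵀPA = [-19.0000 -21.5000; 13.5000 4.7500]
K = S⁻¹·BᵀPA = [-0.4340 -1.3624; 0.2998 -1.1208]
A−BK = [0.2327 -2.3624; -0.0984 -0.1544]
AᵀP(A−BK) = [0.7069 -0.2550; -0.2550 15.2819]
P' = Q + AᵀP(A−BK) = [13.7069 -3.2550; -3.2550 16.2819]
tr(P') = 29.9888

29.9888


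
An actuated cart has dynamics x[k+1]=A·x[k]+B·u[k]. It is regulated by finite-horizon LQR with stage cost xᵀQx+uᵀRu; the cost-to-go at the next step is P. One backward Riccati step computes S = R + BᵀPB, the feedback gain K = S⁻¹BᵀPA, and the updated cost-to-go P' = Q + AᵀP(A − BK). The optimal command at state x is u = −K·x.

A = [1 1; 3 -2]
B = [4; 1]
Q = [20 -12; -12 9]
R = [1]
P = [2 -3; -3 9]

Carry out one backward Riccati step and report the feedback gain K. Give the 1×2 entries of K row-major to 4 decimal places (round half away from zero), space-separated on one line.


BᵀP = [5.0000 -3.0000]
S = R + BᵀPB = [1] + [17.0000] = [18.0000]
BᵀPA = [-4.0000 11.0000]
K = S⁻¹·BᵀPA = [-0.2222 0.6111]
A−BK = [1.8889 -1.4444; 3.2222 -2.6111]
AᵀP(A−BK) = [64.1111 -52.5556; -52.5556 43.2778]
P' = Q + AᵀP(A−BK) = [84.1111 -64.5556; -64.5556 52.2778]
tr(P') = 136.3889

-0.2222 0.6111


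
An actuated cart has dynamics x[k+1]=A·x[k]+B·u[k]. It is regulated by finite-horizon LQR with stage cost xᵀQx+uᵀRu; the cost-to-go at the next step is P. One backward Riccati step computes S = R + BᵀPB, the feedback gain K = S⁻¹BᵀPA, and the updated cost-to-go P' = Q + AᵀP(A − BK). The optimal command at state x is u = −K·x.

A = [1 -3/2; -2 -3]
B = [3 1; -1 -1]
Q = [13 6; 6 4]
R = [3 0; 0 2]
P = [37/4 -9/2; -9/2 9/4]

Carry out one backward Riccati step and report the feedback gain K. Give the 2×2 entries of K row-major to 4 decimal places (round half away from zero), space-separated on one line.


BᵀP = [32.2500 -15.7500; 13.7500 -6.7500]
S = R + BᵀPB = [3 0; 0 2] + [112.5000 48.0000; 48.0000 20.5000] = [115.5000 48.0000; 48.0000 22.5000]
BᵀPA = [63.7500 -1.1250; 27.2500 -0.3750]
K = S⁻¹·BᵀPA = [0.4288 -0.0248; 0.2964 0.0363]
A−BK = [-0.5827 -1.4618; -1.2748 -2.9885]
AᵀP(A−BK) = [0.8391 0.2185; 0.2185 0.5482]
P' = Q + AᵀP(A−BK) = [13.8391 6.2185; 6.2185 4.5482]
tr(P') = 18.3872

0.4288 -0.0248 0.2964 0.0363


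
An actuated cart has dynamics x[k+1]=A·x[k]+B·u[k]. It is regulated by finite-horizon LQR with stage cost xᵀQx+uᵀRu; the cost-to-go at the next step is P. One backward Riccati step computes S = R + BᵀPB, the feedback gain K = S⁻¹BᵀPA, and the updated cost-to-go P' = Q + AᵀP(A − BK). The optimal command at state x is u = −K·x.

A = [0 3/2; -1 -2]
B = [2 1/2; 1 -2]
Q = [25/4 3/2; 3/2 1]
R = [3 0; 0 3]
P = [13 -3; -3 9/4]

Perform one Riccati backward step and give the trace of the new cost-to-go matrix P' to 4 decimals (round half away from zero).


BᵀP = [23.0000 -3.7500; 12.5000 -6.0000]
S = R + BᵀPB = [3 0; 0 3] + [42.2500 19.0000; 19.0000 18.2500] = [45.2500 19.0000; 19.0000 21.2500]
BᵀPA = [3.7500 42.0000; 6.0000 30.7500]
K = S⁻¹·BᵀPA = [-0.0571 0.5133; 0.3334 0.9881]
A−BK = [-0.0525 -0.0206; -0.2760 -0.5370]
AᵀP(A−BK) = [0.4636 1.1464; 1.1464 4.3075]
P' = Q + AᵀP(A−BK) = [6.7136 2.6464; 2.6464 5.3075]
tr(P') = 12.0212

12.0212


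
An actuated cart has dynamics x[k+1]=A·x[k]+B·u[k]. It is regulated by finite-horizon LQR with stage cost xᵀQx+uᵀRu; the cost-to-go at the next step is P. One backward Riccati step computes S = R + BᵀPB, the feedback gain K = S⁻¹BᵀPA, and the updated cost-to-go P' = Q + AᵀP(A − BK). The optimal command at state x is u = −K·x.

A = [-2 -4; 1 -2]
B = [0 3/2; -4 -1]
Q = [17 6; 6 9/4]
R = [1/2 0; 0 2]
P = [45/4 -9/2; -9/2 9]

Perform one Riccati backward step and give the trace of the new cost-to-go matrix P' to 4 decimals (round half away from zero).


35.9896

BᵀP = [18.0000 -36.0000; 21.3750 -15.7500]
S = R + BᵀPB = [1/2 0; 0 2] + [144.0000 63.0000; 63.0000 47.8125] = [144.5000 63.0000; 63.0000 49.8125]
BᵀPA = [-72.0000 0.0000; -58.5000 -54.0000]
K = S⁻¹·BᵀPA = [0.0307 1.0536; -1.2132 -2.4166]
A−BK = [-0.1802 -0.3751; -0.0905 -0.2022]
AᵀP(A−BK) = [3.2364 6.4882; 6.4882 13.5032]
P' = Q + AᵀP(A−BK) = [20.2364 12.4882; 12.4882 15.7532]
tr(P') = 35.9896


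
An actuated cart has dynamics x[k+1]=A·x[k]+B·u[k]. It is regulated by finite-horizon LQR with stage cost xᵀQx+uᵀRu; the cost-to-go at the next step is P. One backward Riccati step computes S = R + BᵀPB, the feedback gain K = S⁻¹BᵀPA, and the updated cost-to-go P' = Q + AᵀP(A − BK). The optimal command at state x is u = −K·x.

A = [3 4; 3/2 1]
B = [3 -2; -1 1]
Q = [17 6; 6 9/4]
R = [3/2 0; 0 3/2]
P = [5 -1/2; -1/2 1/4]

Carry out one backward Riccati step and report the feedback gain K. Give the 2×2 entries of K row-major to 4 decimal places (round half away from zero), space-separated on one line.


BᵀP = [15.5000 -1.7500; -10.5000 1.2500]
S = R + BᵀPB = [3/2 0; 0 3/2] + [48.2500 -32.7500; -32.7500 22.2500] = [49.7500 -32.7500; -32.7500 23.7500]
BᵀPA = [43.8750 60.2500; -29.6250 -40.7500]
K = S⁻¹·BᵀPA = [0.6588 0.8842; -0.3389 -0.4966]
A−BK = [0.3458 0.3544; 2.4977 2.3807]
AᵀP(A−BK) = [2.1171 2.3713; 2.3713 2.7437]
P' = Q + AᵀP(A−BK) = [19.1171 8.3713; 8.3713 4.9937]
tr(P') = 24.1108

0.6588 0.8842 -0.3389 -0.4966


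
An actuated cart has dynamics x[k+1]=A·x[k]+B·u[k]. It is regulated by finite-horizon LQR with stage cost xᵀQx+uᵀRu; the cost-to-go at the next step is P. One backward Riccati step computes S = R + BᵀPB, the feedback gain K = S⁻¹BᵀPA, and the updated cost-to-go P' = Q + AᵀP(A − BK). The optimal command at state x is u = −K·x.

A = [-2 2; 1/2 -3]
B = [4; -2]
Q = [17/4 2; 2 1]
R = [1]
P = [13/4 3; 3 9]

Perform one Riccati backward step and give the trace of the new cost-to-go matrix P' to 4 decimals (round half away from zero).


40.4756

BᵀP = [7.0000 -6.0000]
S = R + BᵀPB = [1] + [40.0000] = [41.0000]
BᵀPA = [-17.0000 32.0000]
K = S⁻¹·BᵀPA = [-0.4146 0.7805]
A−BK = [-0.3415 -1.1220; -0.3293 -1.4390]
AᵀP(A−BK) = [2.2012 7.7683; 7.7683 33.0244]
P' = Q + AᵀP(A−BK) = [6.4512 9.7683; 9.7683 34.0244]
tr(P') = 40.4756


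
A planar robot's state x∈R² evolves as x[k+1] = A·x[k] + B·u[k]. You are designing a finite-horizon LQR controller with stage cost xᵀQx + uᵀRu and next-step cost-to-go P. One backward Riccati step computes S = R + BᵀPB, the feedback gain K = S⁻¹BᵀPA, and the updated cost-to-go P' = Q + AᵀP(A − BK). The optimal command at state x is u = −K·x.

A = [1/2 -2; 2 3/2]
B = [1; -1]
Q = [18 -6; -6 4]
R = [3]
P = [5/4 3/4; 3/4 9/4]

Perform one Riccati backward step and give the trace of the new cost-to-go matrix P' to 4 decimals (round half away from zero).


34.7500

BᵀP = [0.5000 -1.5000]
S = R + BᵀPB = [3] + [2.0000] = [5.0000]
BᵀPA = [-2.7500 -3.2500]
K = S⁻¹·BᵀPA = [-0.5500 -0.6500]
A−BK = [1.0500 -1.3500; 1.4500 0.8500]
AᵀP(A−BK) = [9.3000 1.2750; 1.2750 3.4500]
P' = Q + AᵀP(A−BK) = [27.3000 -4.7250; -4.7250 7.4500]
tr(P') = 34.7500


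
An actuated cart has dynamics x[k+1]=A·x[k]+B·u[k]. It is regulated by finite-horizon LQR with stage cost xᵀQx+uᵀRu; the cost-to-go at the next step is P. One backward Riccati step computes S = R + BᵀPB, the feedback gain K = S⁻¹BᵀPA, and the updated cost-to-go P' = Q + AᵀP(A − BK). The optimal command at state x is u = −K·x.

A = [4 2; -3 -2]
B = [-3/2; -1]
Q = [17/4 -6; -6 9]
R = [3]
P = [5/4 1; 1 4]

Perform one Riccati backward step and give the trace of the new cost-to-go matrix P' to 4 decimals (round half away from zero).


BᵀP = [-2.8750 -5.5000]
S = R + BᵀPB = [3] + [9.8125] = [12.8125]
BᵀPA = [5.0000 5.2500]
K = S⁻¹·BᵀPA = [0.3902 0.4098]
A−BK = [4.5854 2.6146; -2.6098 -1.5902]
AᵀP(A−BK) = [30.0488 17.9512; 17.9512 10.8488]
P' = Q + AᵀP(A−BK) = [34.2988 11.9512; 11.9512 19.8488]
tr(P') = 54.1476

54.1476


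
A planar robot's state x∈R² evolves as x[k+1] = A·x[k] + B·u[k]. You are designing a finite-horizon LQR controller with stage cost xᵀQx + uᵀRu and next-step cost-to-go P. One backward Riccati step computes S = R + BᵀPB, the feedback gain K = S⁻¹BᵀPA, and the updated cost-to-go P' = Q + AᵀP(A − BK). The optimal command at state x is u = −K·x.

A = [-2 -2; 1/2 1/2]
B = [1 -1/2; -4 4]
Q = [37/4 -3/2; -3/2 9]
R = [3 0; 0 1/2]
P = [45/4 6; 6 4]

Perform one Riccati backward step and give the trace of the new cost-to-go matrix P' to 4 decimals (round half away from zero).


39.7001

BᵀP = [-12.7500 -10.0000; 18.3750 13.0000]
S = R + BᵀPB = [3 0; 0 1/2] + [27.2500 -33.6250; -33.6250 42.8125] = [30.2500 -33.6250; -33.6250 43.3125]
BᵀPA = [20.5000 20.5000; -30.2500 -30.2500]
K = S⁻¹·BᵀPA = [-0.7198 -0.7198; -1.2572 -1.2572]
A−BK = [-1.9088 -1.9088; 2.6497 2.6497]
AᵀP(A−BK) = [10.7250 10.7250; 10.7250 10.7250]
P' = Q + AᵀP(A−BK) = [19.9750 9.2250; 9.2250 19.7250]
tr(P') = 39.7001


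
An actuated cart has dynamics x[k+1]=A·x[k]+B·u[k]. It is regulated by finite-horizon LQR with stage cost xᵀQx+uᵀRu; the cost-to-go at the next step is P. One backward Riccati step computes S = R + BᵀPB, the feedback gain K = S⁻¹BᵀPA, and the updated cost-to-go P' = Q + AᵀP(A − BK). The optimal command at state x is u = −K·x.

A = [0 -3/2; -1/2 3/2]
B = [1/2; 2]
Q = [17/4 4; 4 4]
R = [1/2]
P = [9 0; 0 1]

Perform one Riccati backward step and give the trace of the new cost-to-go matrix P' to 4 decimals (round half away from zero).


BᵀP = [4.5000 2.0000]
S = R + BᵀPB = [1/2] + [6.2500] = [6.7500]
BᵀPA = [-1.0000 -3.7500]
K = S⁻¹·BᵀPA = [-0.1481 -0.5556]
A−BK = [0.0741 -1.2222; -0.2037 2.6111]
AᵀP(A−BK) = [0.1019 -1.3056; -1.3056 20.4167]
P' = Q + AᵀP(A−BK) = [4.3519 2.6944; 2.6944 24.4167]
tr(P') = 28.7685

28.7685


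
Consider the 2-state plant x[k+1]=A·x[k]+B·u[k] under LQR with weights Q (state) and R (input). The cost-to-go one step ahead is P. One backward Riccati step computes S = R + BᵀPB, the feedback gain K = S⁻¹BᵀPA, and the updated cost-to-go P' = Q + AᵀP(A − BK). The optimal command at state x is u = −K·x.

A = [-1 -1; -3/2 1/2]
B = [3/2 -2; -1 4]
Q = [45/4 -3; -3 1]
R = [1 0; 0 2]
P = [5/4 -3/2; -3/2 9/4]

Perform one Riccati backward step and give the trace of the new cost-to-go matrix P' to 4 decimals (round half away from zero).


BᵀP = [3.3750 -4.5000; -8.5000 12.0000]
S = R + BᵀPB = [1 0; 0 2] + [9.5625 -24.7500; -24.7500 65.0000] = [10.5625 -24.7500; -24.7500 67.0000]
BᵀPA = [3.3750 -5.6250; -9.5000 14.5000]
K = S⁻¹·BᵀPA = [-0.0946 -0.1892; -0.1767 0.1465]
A−BK = [-1.2116 -0.4231; -0.8876 -0.2753]
AᵀP(A−BK) = [0.4528 0.0931; 0.0931 0.1236]
P' = Q + AᵀP(A−BK) = [11.7028 -2.9069; -2.9069 1.1236]
tr(P') = 12.8264

12.8264


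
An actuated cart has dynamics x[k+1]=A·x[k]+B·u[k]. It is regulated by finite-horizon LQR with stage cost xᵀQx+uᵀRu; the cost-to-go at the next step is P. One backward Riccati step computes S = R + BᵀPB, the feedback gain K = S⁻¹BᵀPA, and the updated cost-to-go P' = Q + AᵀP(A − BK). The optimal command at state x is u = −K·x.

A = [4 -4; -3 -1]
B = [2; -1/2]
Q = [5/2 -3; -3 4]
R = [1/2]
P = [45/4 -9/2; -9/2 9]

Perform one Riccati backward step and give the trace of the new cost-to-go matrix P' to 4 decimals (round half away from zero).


BᵀP = [24.7500 -13.5000]
S = R + BᵀPB = [1/2] + [56.2500] = [56.7500]
BᵀPA = [139.5000 -85.5000]
K = S⁻¹·BᵀPA = [2.4581 -1.5066]
A−BK = [-0.9163 -0.9868; -1.7709 -1.7533]
AᵀP(A−BK) = [26.0881 21.1718; 21.1718 24.1850]
P' = Q + AᵀP(A−BK) = [28.5881 18.1718; 18.1718 28.1850]
tr(P') = 56.7731

56.7731


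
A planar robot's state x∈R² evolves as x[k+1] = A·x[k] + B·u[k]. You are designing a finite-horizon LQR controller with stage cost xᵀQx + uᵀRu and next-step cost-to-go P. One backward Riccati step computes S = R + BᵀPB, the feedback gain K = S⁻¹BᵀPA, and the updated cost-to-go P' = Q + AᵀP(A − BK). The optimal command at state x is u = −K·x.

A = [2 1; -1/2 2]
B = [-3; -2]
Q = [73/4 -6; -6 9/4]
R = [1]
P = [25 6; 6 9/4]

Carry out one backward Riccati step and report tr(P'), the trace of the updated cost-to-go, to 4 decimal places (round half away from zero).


24.0281

BᵀP = [-87.0000 -22.5000]
S = R + BᵀPB = [1] + [306.0000] = [307.0000]
BᵀPA = [-162.7500 -132.0000]
K = S⁻¹·BᵀPA = [-0.5301 -0.4300]
A−BK = [0.4096 -0.2899; -1.5603 1.1401]
AᵀP(A−BK) = [2.2838 -1.2272; -1.2272 1.2443]
P' = Q + AᵀP(A−BK) = [20.5338 -7.2272; -7.2272 3.4943]
tr(P') = 24.0281


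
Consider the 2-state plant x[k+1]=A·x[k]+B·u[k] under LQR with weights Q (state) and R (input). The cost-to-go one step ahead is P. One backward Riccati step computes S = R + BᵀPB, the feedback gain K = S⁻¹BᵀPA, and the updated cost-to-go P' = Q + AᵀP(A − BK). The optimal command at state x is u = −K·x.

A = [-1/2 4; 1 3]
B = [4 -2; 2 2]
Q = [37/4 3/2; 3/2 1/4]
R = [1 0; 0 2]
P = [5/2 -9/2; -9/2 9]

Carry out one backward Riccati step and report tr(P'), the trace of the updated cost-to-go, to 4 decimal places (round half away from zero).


BᵀP = [1.0000 0.0000; -14.0000 27.0000]
S = R + BᵀPB = [1 0; 0 2] + [4.0000 -2.0000; -2.0000 82.0000] = [5.0000 -2.0000; -2.0000 84.0000]
BᵀPA = [-0.5000 4.0000; 34.0000 25.0000]
K = S⁻¹·BᵀPA = [0.0625 0.9279; 0.4063 0.3197]
A−BK = [0.0625 0.9279; 0.0625 0.5048]
AᵀP(A−BK) = [0.3438 0.3438; 0.3438 1.2957]
P' = Q + AᵀP(A−BK) = [9.5938 1.8438; 1.8438 1.5457]
tr(P') = 11.1394

11.1394


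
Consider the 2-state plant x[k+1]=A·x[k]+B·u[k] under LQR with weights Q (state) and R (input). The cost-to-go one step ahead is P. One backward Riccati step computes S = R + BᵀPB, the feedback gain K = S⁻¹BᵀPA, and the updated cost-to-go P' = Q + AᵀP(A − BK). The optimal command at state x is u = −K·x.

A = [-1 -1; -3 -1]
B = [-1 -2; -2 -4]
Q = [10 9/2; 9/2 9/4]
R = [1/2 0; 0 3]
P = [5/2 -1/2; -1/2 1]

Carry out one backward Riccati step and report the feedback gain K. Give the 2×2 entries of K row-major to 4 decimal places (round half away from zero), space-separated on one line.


BᵀP = [-1.5000 -1.5000; -3.0000 -3.0000]
S = R + BᵀPB = [1/2 0; 0 3] + [4.5000 9.0000; 9.0000 18.0000] = [5.0000 9.0000; 9.0000 21.0000]
BᵀPA = [6.0000 3.0000; 12.0000 6.0000]
K = S⁻¹·BᵀPA = [0.7500 0.3750; 0.2500 0.1250]
A−BK = [0.2500 -0.3750; -0.5000 0.2500]
AᵀP(A−BK) = [1.0000 -0.2500; -0.2500 0.6250]
P' = Q + AᵀP(A−BK) = [11.0000 4.2500; 4.2500 2.8750]
tr(P') = 13.8750

0.7500 0.3750 0.2500 0.1250


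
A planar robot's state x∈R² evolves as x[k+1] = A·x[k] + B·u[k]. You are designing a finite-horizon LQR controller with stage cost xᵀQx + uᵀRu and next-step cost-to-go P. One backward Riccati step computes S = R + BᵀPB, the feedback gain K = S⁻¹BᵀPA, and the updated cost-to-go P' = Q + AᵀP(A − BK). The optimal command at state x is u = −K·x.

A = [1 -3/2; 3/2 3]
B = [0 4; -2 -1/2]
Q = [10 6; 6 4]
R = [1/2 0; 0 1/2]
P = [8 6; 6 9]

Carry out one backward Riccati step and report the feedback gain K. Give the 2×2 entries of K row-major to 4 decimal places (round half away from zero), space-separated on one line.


BᵀP = [-12.0000 -18.0000; 29.0000 19.5000]
S = R + BᵀPB = [1/2 0; 0 1/2] + [36.0000 -39.0000; -39.0000 106.2500] = [36.5000 -39.0000; -39.0000 106.7500]
BᵀPA = [-39.0000 -36.0000; 58.2500 15.0000]
K = S⁻¹·BᵀPA = [-0.7963 -1.3716; 0.2547 -0.3606]
A−BK = [-0.0190 -0.0577; 0.0348 0.0766]
AᵀP(A−BK) = [0.3553 0.5121; 0.5121 1.0320]
P' = Q + AᵀP(A−BK) = [10.3553 6.5121; 6.5121 5.0320]
tr(P') = 15.3873

-0.7963 -1.3716 0.2547 -0.3606


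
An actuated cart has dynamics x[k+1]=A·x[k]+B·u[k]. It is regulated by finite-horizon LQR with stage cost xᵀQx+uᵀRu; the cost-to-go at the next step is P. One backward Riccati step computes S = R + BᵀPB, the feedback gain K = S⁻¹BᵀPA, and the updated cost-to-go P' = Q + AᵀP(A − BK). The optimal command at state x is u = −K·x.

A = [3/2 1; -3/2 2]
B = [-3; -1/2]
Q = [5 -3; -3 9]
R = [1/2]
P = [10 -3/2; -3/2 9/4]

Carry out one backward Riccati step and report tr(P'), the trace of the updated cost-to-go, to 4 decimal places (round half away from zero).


27.7977

BᵀP = [-29.2500 3.3750]
S = R + BᵀPB = [1/2] + [86.0625] = [86.5625]
BᵀPA = [-48.9375 -22.5000]
K = S⁻¹·BᵀPA = [-0.5653 -0.2599]
A−BK = [-0.1960 0.2202; -1.7827 1.8700]
AᵀP(A−BK) = [6.6460 -6.7202; -6.7202 7.1516]
P' = Q + AᵀP(A−BK) = [11.6460 -9.7202; -9.7202 16.1516]
tr(P') = 27.7977


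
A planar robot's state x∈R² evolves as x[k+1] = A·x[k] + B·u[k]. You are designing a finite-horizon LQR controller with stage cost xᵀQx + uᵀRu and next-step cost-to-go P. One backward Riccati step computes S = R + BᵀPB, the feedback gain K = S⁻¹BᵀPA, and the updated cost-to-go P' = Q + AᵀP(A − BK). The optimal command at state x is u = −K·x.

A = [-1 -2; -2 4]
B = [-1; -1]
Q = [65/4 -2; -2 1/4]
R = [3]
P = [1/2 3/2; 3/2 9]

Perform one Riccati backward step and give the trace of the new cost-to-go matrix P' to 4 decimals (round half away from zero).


BᵀP = [-2.0000 -10.5000]
S = R + BᵀPB = [3] + [12.5000] = [15.5000]
BᵀPA = [23.0000 -38.0000]
K = S⁻¹·BᵀPA = [1.4839 -2.4516]
A−BK = [0.4839 -4.4516; -0.5161 1.5484]
AᵀP(A−BK) = [8.3710 -14.6129; -14.6129 28.8387]
P' = Q + AᵀP(A−BK) = [24.6210 -16.6129; -16.6129 29.0887]
tr(P') = 53.7097

53.7097


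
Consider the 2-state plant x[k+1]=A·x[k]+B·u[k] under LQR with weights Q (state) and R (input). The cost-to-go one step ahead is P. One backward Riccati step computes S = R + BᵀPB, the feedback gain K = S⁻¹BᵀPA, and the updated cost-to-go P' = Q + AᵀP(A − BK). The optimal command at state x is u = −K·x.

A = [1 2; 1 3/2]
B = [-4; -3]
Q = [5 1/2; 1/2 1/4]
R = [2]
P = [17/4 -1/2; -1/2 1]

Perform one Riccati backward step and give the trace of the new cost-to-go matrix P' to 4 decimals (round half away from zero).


5.9216

BᵀP = [-15.5000 -1.0000]
S = R + BᵀPB = [2] + [65.0000] = [67.0000]
BᵀPA = [-16.5000 -32.5000]
K = S⁻¹·BᵀPA = [-0.2463 -0.4851]
A−BK = [0.0149 0.0597; 0.2612 0.0448]
AᵀP(A−BK) = [0.1866 0.2463; 0.2463 0.4851]
P' = Q + AᵀP(A−BK) = [5.1866 0.7463; 0.7463 0.7351]
tr(P') = 5.9216


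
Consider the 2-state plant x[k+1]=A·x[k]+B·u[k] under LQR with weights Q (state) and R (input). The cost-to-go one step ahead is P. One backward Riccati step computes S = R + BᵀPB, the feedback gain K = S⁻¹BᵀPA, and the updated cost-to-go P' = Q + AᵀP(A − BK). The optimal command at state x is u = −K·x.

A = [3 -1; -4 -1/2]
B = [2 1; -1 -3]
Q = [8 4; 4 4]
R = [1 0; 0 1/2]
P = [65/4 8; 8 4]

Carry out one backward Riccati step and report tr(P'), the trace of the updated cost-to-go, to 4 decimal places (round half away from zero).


BᵀP = [24.5000 12.0000; -7.7500 -4.0000]
S = R + BᵀPB = [1 0; 0 1/2] + [37.0000 -11.5000; -11.5000 4.2500] = [38.0000 -11.5000; -11.5000 4.7500]
BᵀPA = [25.5000 -30.5000; -7.2500 9.7500]
K = S⁻¹·BᵀPA = [0.7824 -0.6788; 0.3679 0.4093]
A−BK = [1.0674 -0.0518; -2.1140 0.0492]
AᵀP(A−BK) = [0.9663 -0.4741; -0.4741 0.5570]
P' = Q + AᵀP(A−BK) = [8.9663 3.5259; 3.5259 4.5570]
tr(P') = 13.5233

13.5233


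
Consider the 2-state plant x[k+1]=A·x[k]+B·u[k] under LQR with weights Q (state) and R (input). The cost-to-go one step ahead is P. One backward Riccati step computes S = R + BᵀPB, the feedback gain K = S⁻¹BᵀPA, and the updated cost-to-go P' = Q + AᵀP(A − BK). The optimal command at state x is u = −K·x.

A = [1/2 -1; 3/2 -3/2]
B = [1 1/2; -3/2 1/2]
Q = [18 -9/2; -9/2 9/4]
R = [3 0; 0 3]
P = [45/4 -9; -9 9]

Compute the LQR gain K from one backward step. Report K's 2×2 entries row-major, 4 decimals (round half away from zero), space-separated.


BᵀP = [24.7500 -22.5000; 1.1250 0.0000]
S = R + BᵀPB = [3 0; 0 3] + [58.5000 1.1250; 1.1250 0.5625] = [61.5000 1.1250; 1.1250 3.5625]
BᵀPA = [-21.3750 9.0000; 0.5625 -1.1250]
K = S⁻¹·BᵀPA = [-0.3525 0.1530; 0.2692 -0.3641]
A−BK = [0.7179 -0.9709; 0.8367 -1.0884]
AᵀP(A−BK) = [1.8767 -2.1498; -2.1498 2.7134]
P' = Q + AᵀP(A−BK) = [19.8767 -6.6498; -6.6498 4.9634]
tr(P') = 24.8401

-0.3525 0.1530 0.2692 -0.3641


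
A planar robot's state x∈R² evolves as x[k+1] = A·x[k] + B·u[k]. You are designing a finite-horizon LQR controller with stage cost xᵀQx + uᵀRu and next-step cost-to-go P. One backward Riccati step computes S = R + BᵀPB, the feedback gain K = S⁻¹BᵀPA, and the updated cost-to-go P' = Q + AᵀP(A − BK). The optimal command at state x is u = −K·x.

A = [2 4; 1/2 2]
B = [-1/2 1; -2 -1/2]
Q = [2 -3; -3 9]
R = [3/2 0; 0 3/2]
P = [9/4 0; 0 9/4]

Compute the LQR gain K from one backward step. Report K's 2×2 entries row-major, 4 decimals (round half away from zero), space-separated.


BᵀP = [-1.1250 -4.5000; 2.2500 -1.1250]
S = R + BᵀPB = [3/2 0; 0 3/2] + [9.5625 1.1250; 1.1250 2.8125] = [11.0625 1.1250; 1.1250 4.3125]
BᵀPA = [-4.5000 -13.5000; 3.9375 6.7500]
K = S⁻¹·BᵀPA = [-0.5132 -1.4171; 1.0469 1.9349]
A−BK = [0.6964 1.3565; -0.0030 0.1332]
AᵀP(A−BK) = [3.1306 6.2544; 6.2544 12.8085]
P' = Q + AᵀP(A−BK) = [5.1306 3.2544; 3.2544 21.8085]
tr(P') = 26.9391

-0.5132 -1.4171 1.0469 1.9349


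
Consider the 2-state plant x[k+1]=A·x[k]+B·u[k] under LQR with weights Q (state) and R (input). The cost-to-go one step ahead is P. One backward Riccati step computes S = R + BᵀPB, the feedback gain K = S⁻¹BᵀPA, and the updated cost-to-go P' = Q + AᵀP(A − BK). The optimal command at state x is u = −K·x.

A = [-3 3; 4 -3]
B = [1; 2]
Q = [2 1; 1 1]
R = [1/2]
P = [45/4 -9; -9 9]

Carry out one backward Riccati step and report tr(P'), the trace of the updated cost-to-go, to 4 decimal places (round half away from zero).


BᵀP = [-6.7500 9.0000]
S = R + BᵀPB = [1/2] + [11.2500] = [11.7500]
BᵀPA = [56.2500 -47.2500]
K = S⁻¹·BᵀPA = [4.7872 -4.0213]
A−BK = [-7.7872 7.0213; -5.5745 5.0426]
AᵀP(A−BK) = [191.9681 -172.0532; -172.0532 154.2447]
P' = Q + AᵀP(A−BK) = [193.9681 -171.0532; -171.0532 155.2447]
tr(P') = 349.2128

349.2128


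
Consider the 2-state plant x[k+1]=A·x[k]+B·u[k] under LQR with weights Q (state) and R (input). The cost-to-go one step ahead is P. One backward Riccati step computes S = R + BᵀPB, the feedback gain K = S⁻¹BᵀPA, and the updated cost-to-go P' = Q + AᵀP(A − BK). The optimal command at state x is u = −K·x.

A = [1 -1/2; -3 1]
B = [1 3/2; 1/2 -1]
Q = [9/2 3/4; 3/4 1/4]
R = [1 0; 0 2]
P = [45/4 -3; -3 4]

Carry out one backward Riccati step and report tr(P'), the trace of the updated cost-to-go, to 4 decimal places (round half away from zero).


14.3419

BᵀP = [9.7500 -1.0000; 19.8750 -8.5000]
S = R + BᵀPB = [1 0; 0 2] + [9.2500 15.6250; 15.6250 38.3125] = [10.2500 15.6250; 15.6250 40.3125]
BᵀPA = [12.7500 -5.8750; 45.3750 -18.4375]
K = S⁻¹·BᵀPA = [-1.1534 0.3031; 1.5726 -0.5749]
A−BK = [-0.2055 0.0591; -0.8506 0.2736]
AᵀP(A−BK) = [8.5974 -2.9057; -2.9057 0.9945]
P' = Q + AᵀP(A−BK) = [13.0974 -2.1557; -2.1557 1.2445]
tr(P') = 14.3419
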